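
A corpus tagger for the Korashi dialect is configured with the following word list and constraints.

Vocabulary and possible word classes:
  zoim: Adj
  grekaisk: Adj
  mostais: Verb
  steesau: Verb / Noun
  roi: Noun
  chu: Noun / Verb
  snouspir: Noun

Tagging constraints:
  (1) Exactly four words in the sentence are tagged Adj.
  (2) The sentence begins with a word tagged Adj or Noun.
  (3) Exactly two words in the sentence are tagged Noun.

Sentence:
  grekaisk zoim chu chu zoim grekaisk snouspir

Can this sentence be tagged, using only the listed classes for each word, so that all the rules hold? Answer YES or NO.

YES

Candidates per position — 1:grekaisk {Adj}; 2:zoim {Adj}; 3:chu {Noun,Verb}; 4:chu {Noun,Verb}; 5:zoim {Adj}; 6:grekaisk {Adj}; 7:snouspir {Noun}.
One satisfying assignment: Adj Adj Verb Noun Adj Adj Noun.
Verifying each rule — rule 1 holds; rule 2 holds; rule 3 holds.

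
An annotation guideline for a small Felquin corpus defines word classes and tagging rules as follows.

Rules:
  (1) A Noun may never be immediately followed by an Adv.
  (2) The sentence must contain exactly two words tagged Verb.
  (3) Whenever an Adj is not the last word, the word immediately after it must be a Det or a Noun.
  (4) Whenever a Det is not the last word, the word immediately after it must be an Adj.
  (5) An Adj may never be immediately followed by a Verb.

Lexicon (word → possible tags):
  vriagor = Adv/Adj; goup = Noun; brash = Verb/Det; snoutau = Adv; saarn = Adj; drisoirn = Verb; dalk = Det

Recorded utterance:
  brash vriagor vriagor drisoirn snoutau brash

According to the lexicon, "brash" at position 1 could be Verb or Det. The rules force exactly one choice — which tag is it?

Candidates per position — 1:brash {Verb,Det}; 2:vriagor {Adv,Adj}; 3:vriagor {Adv,Adj}; 4:drisoirn {Verb}; 5:snoutau {Adv}; 6:brash {Verb,Det}.
At position 2, choosing Adj makes rule 3 impossible to satisfy; hence Adv.
At position 3, choosing Adj makes rule 3 impossible to satisfy; hence Adv.
At position 1, choosing Det makes rule 4 impossible to satisfy; hence Verb.
At position 6, choosing Verb makes rule 2 impossible to satisfy; hence Det.
The only consistent sequence is: Verb Adv Adv Verb Adv Det.
Check: rule 1 holds; rule 2 holds; rule 3 holds; rule 4 holds; rule 5 holds.

Verb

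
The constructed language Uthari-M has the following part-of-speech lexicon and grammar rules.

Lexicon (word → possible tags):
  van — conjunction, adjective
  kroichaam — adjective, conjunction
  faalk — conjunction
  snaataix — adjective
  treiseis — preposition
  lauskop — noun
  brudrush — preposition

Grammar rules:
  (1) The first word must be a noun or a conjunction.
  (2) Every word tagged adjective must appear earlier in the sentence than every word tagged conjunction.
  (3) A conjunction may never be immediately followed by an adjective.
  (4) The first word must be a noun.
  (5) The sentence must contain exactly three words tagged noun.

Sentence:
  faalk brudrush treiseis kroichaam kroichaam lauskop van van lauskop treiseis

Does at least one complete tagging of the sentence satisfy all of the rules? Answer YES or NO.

NO

Candidates per position — 1:faalk {conjunction}; 2:brudrush {preposition}; 3:treiseis {preposition}; 4:kroichaam {adjective,conjunction}; 5:kroichaam {adjective,conjunction}; 6:lauskop {noun}; 7:van {conjunction,adjective}; 8:van {conjunction,adjective}; 9:lauskop {noun}; 10:treiseis {preposition}.
Rule 4 cannot be satisfied by any choice of tags from the lexicon.
So there is no consistent tagging.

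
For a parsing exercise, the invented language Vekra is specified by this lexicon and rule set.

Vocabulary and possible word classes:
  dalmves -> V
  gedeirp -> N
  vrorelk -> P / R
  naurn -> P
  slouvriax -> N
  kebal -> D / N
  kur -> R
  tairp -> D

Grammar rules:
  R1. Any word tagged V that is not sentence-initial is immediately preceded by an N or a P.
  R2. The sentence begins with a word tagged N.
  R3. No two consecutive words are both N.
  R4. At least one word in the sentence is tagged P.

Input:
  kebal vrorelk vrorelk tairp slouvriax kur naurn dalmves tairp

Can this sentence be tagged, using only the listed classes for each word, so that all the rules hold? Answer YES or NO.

Candidates per position — 1:kebal {D,N}; 2:vrorelk {P,R}; 3:vrorelk {P,R}; 4:tairp {D}; 5:slouvriax {N}; 6:kur {R}; 7:naurn {P}; 8:dalmves {V}; 9:tairp {D}.
One satisfying assignment: N R R D N R P V D.
Checking: rule 1 holds; rule 2 holds; rule 3 holds; rule 4 holds.

YES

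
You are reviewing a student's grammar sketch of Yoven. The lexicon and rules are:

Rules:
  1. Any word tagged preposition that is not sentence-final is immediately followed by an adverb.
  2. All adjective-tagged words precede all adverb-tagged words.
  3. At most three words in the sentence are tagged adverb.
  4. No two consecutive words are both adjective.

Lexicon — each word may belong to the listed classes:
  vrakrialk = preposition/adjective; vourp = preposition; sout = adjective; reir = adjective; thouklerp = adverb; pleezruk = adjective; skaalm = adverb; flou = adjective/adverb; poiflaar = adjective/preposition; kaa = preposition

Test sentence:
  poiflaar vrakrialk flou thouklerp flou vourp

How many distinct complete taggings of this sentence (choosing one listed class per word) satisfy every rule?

1

Candidates per position — 1:poiflaar {adjective,preposition}; 2:vrakrialk {preposition,adjective}; 3:flou {adjective,adverb}; 4:thouklerp {adverb}; 5:flou {adjective,adverb}; 6:vourp {preposition}.
There are 16 candidate sequences in total.
The sequences that satisfy every rule: adjective preposition adverb adverb adverb preposition.
Count = 1.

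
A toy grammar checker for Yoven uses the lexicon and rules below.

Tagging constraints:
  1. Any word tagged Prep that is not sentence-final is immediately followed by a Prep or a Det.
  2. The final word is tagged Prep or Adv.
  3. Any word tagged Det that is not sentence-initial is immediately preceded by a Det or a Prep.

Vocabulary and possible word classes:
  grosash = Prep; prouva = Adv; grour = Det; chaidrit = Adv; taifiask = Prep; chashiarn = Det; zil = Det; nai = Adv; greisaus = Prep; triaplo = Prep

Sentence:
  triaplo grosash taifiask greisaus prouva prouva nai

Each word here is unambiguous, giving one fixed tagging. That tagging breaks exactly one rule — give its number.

Fixed tagging: Prep Prep Prep Prep Adv Adv Adv.
Checking each rule: R1 ✗, R2 ✓, R3 ✓.
Only rule 1 fails.

1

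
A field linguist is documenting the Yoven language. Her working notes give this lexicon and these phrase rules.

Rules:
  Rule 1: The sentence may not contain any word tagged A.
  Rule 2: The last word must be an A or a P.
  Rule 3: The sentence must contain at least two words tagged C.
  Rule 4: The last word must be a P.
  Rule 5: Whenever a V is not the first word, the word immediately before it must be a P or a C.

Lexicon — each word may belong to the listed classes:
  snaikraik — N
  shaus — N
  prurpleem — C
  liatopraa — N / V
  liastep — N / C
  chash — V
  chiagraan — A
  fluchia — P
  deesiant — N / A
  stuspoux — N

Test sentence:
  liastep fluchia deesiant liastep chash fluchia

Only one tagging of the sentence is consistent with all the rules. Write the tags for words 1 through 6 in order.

Candidates per position — 1:liastep {N,C}; 2:fluchia {P}; 3:deesiant {N,A}; 4:liastep {N,C}; 5:chash {V}; 6:fluchia {P}.
Position 1: N is ruled out by rule 3; that leaves C.
Position 3: A is ruled out by rule 1; that leaves N.
Position 4: N is ruled out by rule 3; that leaves C.
That leaves exactly one tagging: C P N C V P.
Check: rule 1 ✓; rule 2 ✓; rule 3 ✓; rule 4 ✓; rule 5 ✓.

C P N C V P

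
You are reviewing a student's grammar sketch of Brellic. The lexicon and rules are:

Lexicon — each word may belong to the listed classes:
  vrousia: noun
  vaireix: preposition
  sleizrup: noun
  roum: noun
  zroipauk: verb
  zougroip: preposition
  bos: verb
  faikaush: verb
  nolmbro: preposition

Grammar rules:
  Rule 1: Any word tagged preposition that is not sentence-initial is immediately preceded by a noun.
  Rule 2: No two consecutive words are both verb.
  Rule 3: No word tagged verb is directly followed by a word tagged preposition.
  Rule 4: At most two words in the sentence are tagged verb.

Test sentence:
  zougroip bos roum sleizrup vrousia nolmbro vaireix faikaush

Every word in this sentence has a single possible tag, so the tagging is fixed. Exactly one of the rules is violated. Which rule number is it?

1

Fixed tagging: preposition verb noun noun noun preposition preposition verb.
Rule check: R1 ✗, R2 ✓, R3 ✓, R4 ✓.
Only rule 1 fails.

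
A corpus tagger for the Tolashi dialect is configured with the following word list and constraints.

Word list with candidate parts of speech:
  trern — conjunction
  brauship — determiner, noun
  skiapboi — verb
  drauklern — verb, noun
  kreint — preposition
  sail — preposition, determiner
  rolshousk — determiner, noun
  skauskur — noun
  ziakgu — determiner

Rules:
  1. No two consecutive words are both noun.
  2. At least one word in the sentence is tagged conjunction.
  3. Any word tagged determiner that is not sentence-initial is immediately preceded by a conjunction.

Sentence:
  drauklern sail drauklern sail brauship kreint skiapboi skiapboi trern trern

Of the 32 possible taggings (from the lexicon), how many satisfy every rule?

Candidates per position — 1:drauklern {verb,noun}; 2:sail {preposition,determiner}; 3:drauklern {verb,noun}; 4:sail {preposition,determiner}; 5:brauship {determiner,noun}; 6:kreint {preposition}; 7:skiapboi {verb}; 8:skiapboi {verb}; 9:trern {conjunction}; 10:trern {conjunction}.
There are 32 candidate sequences in total.
The sequences that satisfy every rule: verb preposition verb preposition noun preposition verb verb conjunction conjunction; verb preposition noun preposition noun preposition verb verb conjunction conjunction; noun preposition verb preposition noun preposition verb verb conjunction conjunction; noun preposition noun preposition noun preposition verb verb conjunction conjunction.
Count = 4.

4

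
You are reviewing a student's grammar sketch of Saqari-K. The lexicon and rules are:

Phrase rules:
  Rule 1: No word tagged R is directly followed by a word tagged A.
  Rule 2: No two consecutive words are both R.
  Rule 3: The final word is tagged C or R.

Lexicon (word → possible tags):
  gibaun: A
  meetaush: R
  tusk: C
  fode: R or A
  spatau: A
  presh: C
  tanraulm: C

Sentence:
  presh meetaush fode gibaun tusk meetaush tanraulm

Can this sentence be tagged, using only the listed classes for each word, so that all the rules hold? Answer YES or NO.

NO

Candidates per position — 1:presh {C}; 2:meetaush {R}; 3:fode {R,A}; 4:gibaun {A}; 5:tusk {C}; 6:meetaush {R}; 7:tanraulm {C}.
Rule 1 cannot be satisfied by any choice of tags from the lexicon.
So there is no consistent tagging.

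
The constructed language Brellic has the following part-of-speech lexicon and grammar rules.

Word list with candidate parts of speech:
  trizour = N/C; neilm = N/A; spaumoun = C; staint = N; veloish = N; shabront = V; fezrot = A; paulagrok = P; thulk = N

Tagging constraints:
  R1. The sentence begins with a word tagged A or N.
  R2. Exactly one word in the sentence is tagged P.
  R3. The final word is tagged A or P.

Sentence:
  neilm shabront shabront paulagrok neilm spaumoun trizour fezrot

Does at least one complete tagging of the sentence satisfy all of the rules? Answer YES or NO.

YES

Candidates per position — 1:neilm {N,A}; 2:shabront {V}; 3:shabront {V}; 4:paulagrok {P}; 5:neilm {N,A}; 6:spaumoun {C}; 7:trizour {N,C}; 8:fezrot {A}.
One satisfying assignment: A V V P N C C A.
Verifying each rule — rule 1 holds; rule 2 holds; rule 3 holds.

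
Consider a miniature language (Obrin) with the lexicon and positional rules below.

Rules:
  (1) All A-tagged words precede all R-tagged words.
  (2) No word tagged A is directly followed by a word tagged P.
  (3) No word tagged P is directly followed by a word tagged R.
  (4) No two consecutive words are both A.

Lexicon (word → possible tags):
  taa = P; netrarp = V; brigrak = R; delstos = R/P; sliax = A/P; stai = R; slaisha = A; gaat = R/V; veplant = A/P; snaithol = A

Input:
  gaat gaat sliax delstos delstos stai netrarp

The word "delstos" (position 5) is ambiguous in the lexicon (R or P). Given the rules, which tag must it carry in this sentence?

R

Candidates per position — 1:gaat {R,V}; 2:gaat {R,V}; 3:sliax {A,P}; 4:delstos {R,P}; 5:delstos {R,P}; 6:stai {R}; 7:netrarp {V}.
At position 3, choosing P makes rule 3 impossible to satisfy; hence A.
At position 4, choosing P makes rule 2 impossible to satisfy; hence R.
At position 5, choosing P makes rule 3 impossible to satisfy; hence R.
At position 1, choosing R makes rule 1 impossible to satisfy; hence V.
At position 2, choosing R makes rule 1 impossible to satisfy; hence V.
So the tagging must be: V V A R R R V.
Rule-by-rule: rule 1 ✓; rule 2 ✓; rule 3 ✓; rule 4 ✓.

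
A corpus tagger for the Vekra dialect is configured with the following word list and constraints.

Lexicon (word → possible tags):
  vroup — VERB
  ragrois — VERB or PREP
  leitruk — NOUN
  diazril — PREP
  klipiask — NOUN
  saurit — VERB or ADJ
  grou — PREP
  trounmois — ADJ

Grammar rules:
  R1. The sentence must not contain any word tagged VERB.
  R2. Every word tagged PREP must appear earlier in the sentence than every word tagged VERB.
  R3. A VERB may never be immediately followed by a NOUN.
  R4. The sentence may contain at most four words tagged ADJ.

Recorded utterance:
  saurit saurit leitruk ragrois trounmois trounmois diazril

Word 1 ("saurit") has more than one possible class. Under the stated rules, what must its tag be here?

ADJ

Candidates per position — 1:saurit {VERB,ADJ}; 2:saurit {VERB,ADJ}; 3:leitruk {NOUN}; 4:ragrois {VERB,PREP}; 5:trounmois {ADJ}; 6:trounmois {ADJ}; 7:diazril {PREP}.
Word 1 cannot be VERB — rule 1 would then fail for every completion. It is ADJ.
Word 2 cannot be VERB — rule 1 would then fail for every completion. It is ADJ.
Word 4 cannot be VERB — rule 1 would then fail for every completion. It is PREP.
The unique satisfying tagging is: ADJ ADJ NOUN PREP ADJ ADJ PREP.
Verifying each rule — rule 1 holds; rule 2 holds; rule 3 holds; rule 4 holds.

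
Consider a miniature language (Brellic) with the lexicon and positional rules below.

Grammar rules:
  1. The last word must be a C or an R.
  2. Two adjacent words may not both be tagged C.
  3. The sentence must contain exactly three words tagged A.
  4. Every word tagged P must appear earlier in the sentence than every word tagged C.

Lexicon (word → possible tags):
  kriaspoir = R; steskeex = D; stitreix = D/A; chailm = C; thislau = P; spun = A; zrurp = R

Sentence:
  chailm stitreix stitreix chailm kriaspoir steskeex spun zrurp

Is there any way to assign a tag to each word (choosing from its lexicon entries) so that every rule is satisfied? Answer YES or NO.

YES

Candidates per position — 1:chailm {C}; 2:stitreix {D,A}; 3:stitreix {D,A}; 4:chailm {C}; 5:kriaspoir {R}; 6:steskeex {D}; 7:spun {A}; 8:zrurp {R}.
One satisfying assignment: C A A C R D A R.
Check: rule 1 ok; rule 2 ok; rule 3 ok; rule 4 ok.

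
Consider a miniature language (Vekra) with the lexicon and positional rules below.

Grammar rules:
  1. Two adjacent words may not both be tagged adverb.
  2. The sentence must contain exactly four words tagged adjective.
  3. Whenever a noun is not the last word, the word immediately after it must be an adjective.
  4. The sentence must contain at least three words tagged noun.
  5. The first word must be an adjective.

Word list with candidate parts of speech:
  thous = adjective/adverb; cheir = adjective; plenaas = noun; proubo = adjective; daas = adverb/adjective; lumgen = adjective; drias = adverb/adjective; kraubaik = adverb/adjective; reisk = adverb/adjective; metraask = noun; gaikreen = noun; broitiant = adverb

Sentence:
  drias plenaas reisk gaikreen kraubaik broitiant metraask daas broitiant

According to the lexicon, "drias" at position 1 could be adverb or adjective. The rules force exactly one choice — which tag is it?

adjective

Candidates per position — 1:drias {adverb,adjective}; 2:plenaas {noun}; 3:reisk {adverb,adjective}; 4:gaikreen {noun}; 5:kraubaik {adverb,adjective}; 6:broitiant {adverb}; 7:metraask {noun}; 8:daas {adverb,adjective}; 9:broitiant {adverb}.
Word 1 cannot be adverb — rule 2 would then fail for every completion. It is adjective.
Word 3 cannot be adverb — rule 2 would then fail for every completion. It is adjective.
Word 5 cannot be adverb — rule 1 would then fail for every completion. It is adjective.
Word 8 cannot be adverb — rule 1 would then fail for every completion. It is adjective.
The unique satisfying tagging is: adjective noun adjective noun adjective adverb noun adjective adverb.
Rule-by-rule: rule 1 satisfied; rule 2 satisfied; rule 3 satisfied; rule 4 satisfied; rule 5 satisfied.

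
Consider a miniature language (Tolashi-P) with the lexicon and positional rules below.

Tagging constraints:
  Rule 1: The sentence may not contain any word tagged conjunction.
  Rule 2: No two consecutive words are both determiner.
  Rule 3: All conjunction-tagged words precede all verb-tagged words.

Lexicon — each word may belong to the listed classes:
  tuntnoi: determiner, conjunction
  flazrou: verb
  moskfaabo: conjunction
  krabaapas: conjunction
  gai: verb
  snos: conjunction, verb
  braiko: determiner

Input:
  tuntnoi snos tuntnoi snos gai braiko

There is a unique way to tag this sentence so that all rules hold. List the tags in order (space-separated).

determiner verb determiner verb verb determiner

Candidates per position — 1:tuntnoi {determiner,conjunction}; 2:snos {conjunction,verb}; 3:tuntnoi {determiner,conjunction}; 4:snos {conjunction,verb}; 5:gai {verb}; 6:braiko {determiner}.
Word 1 cannot be conjunction — rule 1 would then fail for every completion. It is determiner.
Word 2 cannot be conjunction — rule 1 would then fail for every completion. It is verb.
Word 3 cannot be conjunction — rule 1 would then fail for every completion. It is determiner.
Word 4 cannot be conjunction — rule 1 would then fail for every completion. It is verb.
So the tagging must be: determiner verb determiner verb verb determiner.
Verifying each rule — rule 1 holds; rule 2 holds; rule 3 holds.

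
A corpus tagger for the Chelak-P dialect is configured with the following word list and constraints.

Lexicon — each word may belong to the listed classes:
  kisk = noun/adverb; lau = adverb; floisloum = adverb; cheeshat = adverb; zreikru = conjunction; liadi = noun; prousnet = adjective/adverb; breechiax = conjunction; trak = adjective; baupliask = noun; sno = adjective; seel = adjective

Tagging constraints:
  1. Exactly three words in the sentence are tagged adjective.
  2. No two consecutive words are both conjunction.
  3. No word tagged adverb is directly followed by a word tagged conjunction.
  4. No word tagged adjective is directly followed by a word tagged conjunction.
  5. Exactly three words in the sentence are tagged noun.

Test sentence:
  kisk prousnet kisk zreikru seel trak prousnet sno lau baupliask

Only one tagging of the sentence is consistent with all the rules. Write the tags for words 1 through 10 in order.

noun adverb noun conjunction adjective adjective adverb adjective adverb noun

Candidates per position — 1:kisk {noun,adverb}; 2:prousnet {adjective,adverb}; 3:kisk {noun,adverb}; 4:zreikru {conjunction}; 5:seel {adjective}; 6:trak {adjective}; 7:prousnet {adjective,adverb}; 8:sno {adjective}; 9:lau {adverb}; 10:baupliask {noun}.
Position 1: adverb is ruled out by rule 5; that leaves noun.
Position 2: adjective is ruled out by rule 1; that leaves adverb.
Position 3: adverb is ruled out by rule 3; that leaves noun.
Position 7: adjective is ruled out by rule 1; that leaves adverb.
So the tagging must be: noun adverb noun conjunction adjective adjective adverb adjective adverb noun.
Checking: rule 1 holds; rule 2 holds; rule 3 holds; rule 4 holds; rule 5 holds.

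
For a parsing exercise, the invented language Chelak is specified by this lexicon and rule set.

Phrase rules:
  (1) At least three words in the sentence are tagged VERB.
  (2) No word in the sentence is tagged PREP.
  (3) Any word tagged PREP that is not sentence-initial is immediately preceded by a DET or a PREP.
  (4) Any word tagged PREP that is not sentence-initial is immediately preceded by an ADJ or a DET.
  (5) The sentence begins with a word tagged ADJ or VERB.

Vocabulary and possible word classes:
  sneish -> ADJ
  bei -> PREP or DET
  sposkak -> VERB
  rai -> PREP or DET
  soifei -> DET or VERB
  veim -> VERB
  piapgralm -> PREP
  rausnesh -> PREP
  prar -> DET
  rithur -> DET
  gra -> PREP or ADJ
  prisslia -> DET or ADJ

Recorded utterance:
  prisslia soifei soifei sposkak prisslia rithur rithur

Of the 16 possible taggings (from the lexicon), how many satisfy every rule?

Candidates per position — 1:prisslia {DET,ADJ}; 2:soifei {DET,VERB}; 3:soifei {DET,VERB}; 4:sposkak {VERB}; 5:prisslia {DET,ADJ}; 6:rithur {DET}; 7:rithur {DET}.
There are 16 candidate sequences in total.
The sequences that satisfy every rule: ADJ VERB VERB VERB DET DET DET; ADJ VERB VERB VERB ADJ DET DET.
Count = 2.

2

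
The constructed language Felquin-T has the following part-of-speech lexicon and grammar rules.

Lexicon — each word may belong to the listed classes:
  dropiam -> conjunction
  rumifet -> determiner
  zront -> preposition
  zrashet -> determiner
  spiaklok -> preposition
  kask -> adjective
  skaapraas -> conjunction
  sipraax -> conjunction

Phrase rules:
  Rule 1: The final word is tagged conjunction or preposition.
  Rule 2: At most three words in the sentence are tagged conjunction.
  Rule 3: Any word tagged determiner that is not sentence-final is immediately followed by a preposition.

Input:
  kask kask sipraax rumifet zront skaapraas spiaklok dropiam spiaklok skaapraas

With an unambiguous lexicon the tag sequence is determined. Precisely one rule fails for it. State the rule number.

2

Fixed tagging: adjective adjective conjunction determiner preposition conjunction preposition conjunction preposition conjunction.
Checking each rule: R1 ✓, R2 ✗, R3 ✓.
Only rule 2 fails.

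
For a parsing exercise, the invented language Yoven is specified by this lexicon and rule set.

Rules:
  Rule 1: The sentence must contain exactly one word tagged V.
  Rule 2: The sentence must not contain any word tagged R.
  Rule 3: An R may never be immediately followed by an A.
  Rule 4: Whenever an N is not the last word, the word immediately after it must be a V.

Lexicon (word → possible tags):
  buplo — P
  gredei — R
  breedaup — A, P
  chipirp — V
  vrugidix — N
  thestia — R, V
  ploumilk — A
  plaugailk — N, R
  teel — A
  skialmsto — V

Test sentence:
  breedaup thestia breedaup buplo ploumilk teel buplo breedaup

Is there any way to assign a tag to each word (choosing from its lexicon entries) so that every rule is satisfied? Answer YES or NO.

Candidates per position — 1:breedaup {A,P}; 2:thestia {R,V}; 3:breedaup {A,P}; 4:buplo {P}; 5:ploumilk {A}; 6:teel {A}; 7:buplo {P}; 8:breedaup {A,P}.
One satisfying assignment: A V A P A A P P.
Verifying each rule — rule 1 satisfied; rule 2 satisfied; rule 3 satisfied; rule 4 satisfied.

YES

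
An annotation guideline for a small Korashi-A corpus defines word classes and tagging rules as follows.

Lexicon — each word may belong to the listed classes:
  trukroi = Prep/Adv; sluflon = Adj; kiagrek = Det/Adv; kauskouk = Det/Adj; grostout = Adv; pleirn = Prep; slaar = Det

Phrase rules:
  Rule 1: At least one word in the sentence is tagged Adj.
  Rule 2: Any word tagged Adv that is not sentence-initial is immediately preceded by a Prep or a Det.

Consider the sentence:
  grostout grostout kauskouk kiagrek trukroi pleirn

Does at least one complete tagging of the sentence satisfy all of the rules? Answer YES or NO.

Candidates per position — 1:grostout {Adv}; 2:grostout {Adv}; 3:kauskouk {Det,Adj}; 4:kiagrek {Det,Adv}; 5:trukroi {Prep,Adv}; 6:pleirn {Prep}.
Rule 2 cannot be satisfied by any choice of tags from the lexicon.
So there is no consistent tagging.

NO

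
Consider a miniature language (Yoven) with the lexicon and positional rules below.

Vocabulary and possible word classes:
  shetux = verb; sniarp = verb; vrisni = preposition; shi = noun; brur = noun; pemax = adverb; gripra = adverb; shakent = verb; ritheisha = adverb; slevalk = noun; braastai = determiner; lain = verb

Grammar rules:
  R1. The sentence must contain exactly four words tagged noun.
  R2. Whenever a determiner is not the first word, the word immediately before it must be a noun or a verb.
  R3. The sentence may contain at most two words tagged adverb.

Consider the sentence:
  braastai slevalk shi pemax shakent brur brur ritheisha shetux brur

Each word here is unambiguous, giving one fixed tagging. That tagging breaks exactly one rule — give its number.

1

Fixed tagging: determiner noun noun adverb verb noun noun adverb verb noun.
Rule check: R1 fails, R2 ok, R3 ok.
Only rule 1 fails.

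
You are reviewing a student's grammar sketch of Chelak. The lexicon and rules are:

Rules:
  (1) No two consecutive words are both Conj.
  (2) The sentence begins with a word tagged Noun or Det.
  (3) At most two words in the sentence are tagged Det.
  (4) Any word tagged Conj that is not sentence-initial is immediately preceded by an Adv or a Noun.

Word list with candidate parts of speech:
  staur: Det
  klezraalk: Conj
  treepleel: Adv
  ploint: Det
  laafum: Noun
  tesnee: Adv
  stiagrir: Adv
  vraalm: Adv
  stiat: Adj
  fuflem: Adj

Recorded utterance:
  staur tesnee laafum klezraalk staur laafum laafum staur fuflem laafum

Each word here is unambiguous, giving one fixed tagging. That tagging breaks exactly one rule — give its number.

3

Fixed tagging: Det Adv Noun Conj Det Noun Noun Det Adj Noun.
Rule check: R1 holds, R2 holds, R3 violated, R4 holds.
Only rule 3 fails.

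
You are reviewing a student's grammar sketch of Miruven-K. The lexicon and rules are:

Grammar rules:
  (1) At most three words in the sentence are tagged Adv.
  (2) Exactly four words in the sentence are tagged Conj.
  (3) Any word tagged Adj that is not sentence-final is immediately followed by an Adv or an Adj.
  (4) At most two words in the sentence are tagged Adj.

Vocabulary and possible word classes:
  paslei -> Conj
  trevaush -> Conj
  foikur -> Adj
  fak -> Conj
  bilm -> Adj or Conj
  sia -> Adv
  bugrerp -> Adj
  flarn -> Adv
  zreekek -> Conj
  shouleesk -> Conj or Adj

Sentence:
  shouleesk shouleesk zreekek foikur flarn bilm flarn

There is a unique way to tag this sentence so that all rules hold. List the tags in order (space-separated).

Conj Conj Conj Adj Adv Conj Adv

Candidates per position — 1:shouleesk {Conj,Adj}; 2:shouleesk {Conj,Adj}; 3:zreekek {Conj}; 4:foikur {Adj}; 5:flarn {Adv}; 6:bilm {Adj,Conj}; 7:flarn {Adv}.
Word 1 cannot be Adj — rule 2 would then fail for every completion. It is Conj.
Word 2 cannot be Adj — rule 2 would then fail for every completion. It is Conj.
Word 6 cannot be Adj — rule 2 would then fail for every completion. It is Conj.
So the tagging must be: Conj Conj Conj Adj Adv Conj Adv.
Check: rule 1 ✓; rule 2 ✓; rule 3 ✓; rule 4 ✓.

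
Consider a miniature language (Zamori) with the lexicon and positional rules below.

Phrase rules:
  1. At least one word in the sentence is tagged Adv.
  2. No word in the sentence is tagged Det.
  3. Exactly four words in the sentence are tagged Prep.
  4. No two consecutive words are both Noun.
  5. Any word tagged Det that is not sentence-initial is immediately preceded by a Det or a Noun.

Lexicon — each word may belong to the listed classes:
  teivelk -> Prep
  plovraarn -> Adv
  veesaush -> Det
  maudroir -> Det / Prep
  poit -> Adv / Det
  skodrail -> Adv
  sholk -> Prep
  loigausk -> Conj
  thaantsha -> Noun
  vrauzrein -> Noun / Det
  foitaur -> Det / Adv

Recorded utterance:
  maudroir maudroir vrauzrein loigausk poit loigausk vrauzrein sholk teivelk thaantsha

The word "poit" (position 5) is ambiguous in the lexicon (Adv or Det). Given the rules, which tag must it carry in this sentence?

Adv

Candidates per position — 1:maudroir {Det,Prep}; 2:maudroir {Det,Prep}; 3:vrauzrein {Noun,Det}; 4:loigausk {Conj}; 5:poit {Adv,Det}; 6:loigausk {Conj}; 7:vrauzrein {Noun,Det}; 8:sholk {Prep}; 9:teivelk {Prep}; 10:thaantsha {Noun}.
If word 1 were Det, no tagging could satisfy rule 2; so word 1 is Prep.
If word 2 were Det, no tagging could satisfy rule 2; so word 2 is Prep.
If word 3 were Det, no tagging could satisfy rule 2; so word 3 is Noun.
If word 5 were Det, no tagging could satisfy rule 1; so word 5 is Adv.
If word 7 were Det, no tagging could satisfy rule 2; so word 7 is Noun.
So the tagging must be: Prep Prep Noun Conj Adv Conj Noun Prep Prep Noun.
Checking: rule 1 ✓; rule 2 ✓; rule 3 ✓; rule 4 ✓; rule 5 ✓.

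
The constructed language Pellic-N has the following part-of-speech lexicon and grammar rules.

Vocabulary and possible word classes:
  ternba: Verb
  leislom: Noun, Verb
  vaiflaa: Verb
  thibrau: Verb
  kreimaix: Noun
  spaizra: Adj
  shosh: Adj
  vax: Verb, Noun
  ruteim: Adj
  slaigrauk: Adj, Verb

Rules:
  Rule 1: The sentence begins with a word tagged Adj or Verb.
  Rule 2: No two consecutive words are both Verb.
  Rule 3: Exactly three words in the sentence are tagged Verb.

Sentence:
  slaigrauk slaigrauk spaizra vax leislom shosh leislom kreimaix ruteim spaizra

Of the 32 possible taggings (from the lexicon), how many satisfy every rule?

Candidates per position — 1:slaigrauk {Adj,Verb}; 2:slaigrauk {Adj,Verb}; 3:spaizra {Adj}; 4:vax {Verb,Noun}; 5:leislom {Noun,Verb}; 6:shosh {Adj}; 7:leislom {Noun,Verb}; 8:kreimaix {Noun}; 9:ruteim {Adj}; 10:spaizra {Adj}.
There are 32 candidate sequences in total.
The sequences that satisfy every rule: Adj Verb Adj Verb Noun Adj Verb Noun Adj Adj; Adj Verb Adj Noun Verb Adj Verb Noun Adj Adj; Verb Adj Adj Verb Noun Adj Verb Noun Adj Adj; Verb Adj Adj Noun Verb Adj Verb Noun Adj Adj.
Count = 4.

4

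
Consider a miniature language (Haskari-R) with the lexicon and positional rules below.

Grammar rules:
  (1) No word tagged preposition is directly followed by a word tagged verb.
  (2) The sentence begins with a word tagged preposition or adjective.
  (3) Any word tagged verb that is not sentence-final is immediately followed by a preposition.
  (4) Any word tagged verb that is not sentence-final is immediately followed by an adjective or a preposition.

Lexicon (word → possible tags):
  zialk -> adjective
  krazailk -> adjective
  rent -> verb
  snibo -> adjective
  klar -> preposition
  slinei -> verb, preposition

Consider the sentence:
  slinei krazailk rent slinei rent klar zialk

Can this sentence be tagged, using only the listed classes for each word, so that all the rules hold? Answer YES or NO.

NO

Candidates per position — 1:slinei {verb,preposition}; 2:krazailk {adjective}; 3:rent {verb}; 4:slinei {verb,preposition}; 5:rent {verb}; 6:klar {preposition}; 7:zialk {adjective}.
Every candidate sequence violates at least one rule; no consistent tagging exists.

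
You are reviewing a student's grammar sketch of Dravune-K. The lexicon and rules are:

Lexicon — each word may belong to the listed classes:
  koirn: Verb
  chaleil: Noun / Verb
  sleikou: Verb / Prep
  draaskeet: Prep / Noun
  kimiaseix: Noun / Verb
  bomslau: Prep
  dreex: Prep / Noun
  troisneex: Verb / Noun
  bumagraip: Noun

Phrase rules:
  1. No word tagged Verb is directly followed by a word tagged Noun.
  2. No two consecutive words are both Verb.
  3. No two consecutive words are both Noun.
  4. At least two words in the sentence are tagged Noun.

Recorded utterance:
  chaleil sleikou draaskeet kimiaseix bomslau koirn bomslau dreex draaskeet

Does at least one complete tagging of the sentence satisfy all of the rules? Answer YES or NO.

YES

Candidates per position — 1:chaleil {Noun,Verb}; 2:sleikou {Verb,Prep}; 3:draaskeet {Prep,Noun}; 4:kimiaseix {Noun,Verb}; 5:bomslau {Prep}; 6:koirn {Verb}; 7:bomslau {Prep}; 8:dreex {Prep,Noun}; 9:draaskeet {Prep,Noun}.
One satisfying assignment: Verb Prep Noun Verb Prep Verb Prep Prep Noun.
Verifying each rule — rule 1 holds; rule 2 holds; rule 3 holds; rule 4 holds.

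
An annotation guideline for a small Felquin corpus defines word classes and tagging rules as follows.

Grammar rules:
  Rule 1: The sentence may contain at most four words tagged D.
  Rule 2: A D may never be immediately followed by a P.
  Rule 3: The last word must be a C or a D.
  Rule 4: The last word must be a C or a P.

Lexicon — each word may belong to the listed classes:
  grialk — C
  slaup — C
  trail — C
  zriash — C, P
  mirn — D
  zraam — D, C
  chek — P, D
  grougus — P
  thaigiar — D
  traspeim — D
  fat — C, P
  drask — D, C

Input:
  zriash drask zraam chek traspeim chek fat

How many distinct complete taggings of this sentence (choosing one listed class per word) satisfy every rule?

Candidates per position — 1:zriash {C,P}; 2:drask {D,C}; 3:zraam {D,C}; 4:chek {P,D}; 5:traspeim {D}; 6:chek {P,D}; 7:fat {C,P}.
There are 64 candidate sequences in total.
Checking each against the rules leaves 10 sequences.
Count = 10.

10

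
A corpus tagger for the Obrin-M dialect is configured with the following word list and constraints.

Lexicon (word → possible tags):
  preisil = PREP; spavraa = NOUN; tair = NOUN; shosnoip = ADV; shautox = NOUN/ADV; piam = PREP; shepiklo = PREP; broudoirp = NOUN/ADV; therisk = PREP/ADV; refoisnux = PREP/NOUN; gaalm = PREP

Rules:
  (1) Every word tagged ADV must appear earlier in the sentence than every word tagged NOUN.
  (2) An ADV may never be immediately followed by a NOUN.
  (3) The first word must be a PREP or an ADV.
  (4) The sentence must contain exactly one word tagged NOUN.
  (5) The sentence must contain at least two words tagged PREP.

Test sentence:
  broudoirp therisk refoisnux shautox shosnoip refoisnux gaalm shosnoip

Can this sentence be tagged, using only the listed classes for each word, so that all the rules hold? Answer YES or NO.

Candidates per position — 1:broudoirp {NOUN,ADV}; 2:therisk {PREP,ADV}; 3:refoisnux {PREP,NOUN}; 4:shautox {NOUN,ADV}; 5:shosnoip {ADV}; 6:refoisnux {PREP,NOUN}; 7:gaalm {PREP}; 8:shosnoip {ADV}.
Every candidate sequence violates at least one rule; no consistent tagging exists.

NO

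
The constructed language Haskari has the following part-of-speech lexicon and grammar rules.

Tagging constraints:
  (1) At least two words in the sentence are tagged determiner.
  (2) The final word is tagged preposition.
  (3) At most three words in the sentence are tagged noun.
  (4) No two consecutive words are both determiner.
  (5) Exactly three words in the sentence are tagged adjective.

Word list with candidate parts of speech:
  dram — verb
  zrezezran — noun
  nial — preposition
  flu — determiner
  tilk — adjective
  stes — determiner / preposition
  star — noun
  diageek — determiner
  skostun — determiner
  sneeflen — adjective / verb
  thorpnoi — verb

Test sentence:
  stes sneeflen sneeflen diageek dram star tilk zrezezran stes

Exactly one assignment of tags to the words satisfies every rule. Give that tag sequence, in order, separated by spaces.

Candidates per position — 1:stes {determiner,preposition}; 2:sneeflen {adjective,verb}; 3:sneeflen {adjective,verb}; 4:diageek {determiner}; 5:dram {verb}; 6:star {noun}; 7:tilk {adjective}; 8:zrezezran {noun}; 9:stes {determiner,preposition}.
Word 2 cannot be verb — rule 5 would then fail for every completion. It is adjective.
Word 3 cannot be verb — rule 5 would then fail for every completion. It is adjective.
Word 9 cannot be determiner — rule 2 would then fail for every completion. It is preposition.
Word 1 cannot be preposition — rule 1 would then fail for every completion. It is determiner.
So the tagging must be: determiner adjective adjective determiner verb noun adjective noun preposition.
Check: rule 1 ✓; rule 2 ✓; rule 3 ✓; rule 4 ✓; rule 5 ✓.

determiner adjective adjective determiner verb noun adjective noun preposition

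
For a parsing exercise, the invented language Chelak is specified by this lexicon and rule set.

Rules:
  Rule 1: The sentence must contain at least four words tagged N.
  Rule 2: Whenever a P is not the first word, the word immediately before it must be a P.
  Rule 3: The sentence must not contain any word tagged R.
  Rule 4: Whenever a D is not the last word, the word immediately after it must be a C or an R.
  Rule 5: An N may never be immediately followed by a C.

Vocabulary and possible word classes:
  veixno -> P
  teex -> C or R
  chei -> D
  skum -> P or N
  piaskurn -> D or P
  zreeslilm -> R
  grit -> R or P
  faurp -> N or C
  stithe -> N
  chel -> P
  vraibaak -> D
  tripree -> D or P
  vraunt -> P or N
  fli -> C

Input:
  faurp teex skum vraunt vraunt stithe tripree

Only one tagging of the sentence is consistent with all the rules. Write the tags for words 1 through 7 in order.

Candidates per position — 1:faurp {N,C}; 2:teex {C,R}; 3:skum {P,N}; 4:vraunt {P,N}; 5:vraunt {P,N}; 6:stithe {N}; 7:tripree {D,P}.
At position 2, choosing R makes rule 3 impossible to satisfy; hence C.
At position 3, choosing P makes rule 2 impossible to satisfy; hence N.
At position 4, choosing P makes rule 2 impossible to satisfy; hence N.
At position 5, choosing P makes rule 2 impossible to satisfy; hence N.
At position 7, choosing P makes rule 2 impossible to satisfy; hence D.
At position 1, choosing N makes rule 5 impossible to satisfy; hence C.
That leaves exactly one tagging: C C N N N N D.
Check: rule 1 holds; rule 2 holds; rule 3 holds; rule 4 holds; rule 5 holds.

C C N N N N D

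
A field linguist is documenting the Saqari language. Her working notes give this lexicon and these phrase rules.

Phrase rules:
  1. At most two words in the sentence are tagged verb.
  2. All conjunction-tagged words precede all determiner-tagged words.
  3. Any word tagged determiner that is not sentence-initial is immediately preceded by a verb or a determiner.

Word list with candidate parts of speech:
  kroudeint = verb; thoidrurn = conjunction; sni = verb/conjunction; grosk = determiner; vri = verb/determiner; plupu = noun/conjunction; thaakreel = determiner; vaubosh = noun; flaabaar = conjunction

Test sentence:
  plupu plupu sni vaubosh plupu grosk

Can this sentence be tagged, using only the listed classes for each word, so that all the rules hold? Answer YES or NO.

Candidates per position — 1:plupu {noun,conjunction}; 2:plupu {noun,conjunction}; 3:sni {verb,conjunction}; 4:vaubosh {noun}; 5:plupu {noun,conjunction}; 6:grosk {determiner}.
Rule 3 cannot be satisfied by any choice of tags from the lexicon.
So there is no consistent tagging.

NO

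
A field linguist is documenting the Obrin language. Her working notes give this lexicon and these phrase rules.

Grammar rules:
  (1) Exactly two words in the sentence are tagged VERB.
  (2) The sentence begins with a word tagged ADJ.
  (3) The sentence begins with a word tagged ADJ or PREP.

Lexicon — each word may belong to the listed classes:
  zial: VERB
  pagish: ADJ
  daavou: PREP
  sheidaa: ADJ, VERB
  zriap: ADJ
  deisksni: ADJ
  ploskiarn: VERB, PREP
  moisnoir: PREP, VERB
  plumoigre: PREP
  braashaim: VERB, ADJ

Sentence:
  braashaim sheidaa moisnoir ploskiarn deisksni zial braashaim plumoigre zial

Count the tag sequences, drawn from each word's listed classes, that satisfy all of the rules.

Candidates per position — 1:braashaim {VERB,ADJ}; 2:sheidaa {ADJ,VERB}; 3:moisnoir {PREP,VERB}; 4:ploskiarn {VERB,PREP}; 5:deisksni {ADJ}; 6:zial {VERB}; 7:braashaim {VERB,ADJ}; 8:plumoigre {PREP}; 9:zial {VERB}.
There are 32 candidate sequences in total.
The sequences that satisfy every rule: ADJ ADJ PREP PREP ADJ VERB ADJ PREP VERB.
Count = 1.

1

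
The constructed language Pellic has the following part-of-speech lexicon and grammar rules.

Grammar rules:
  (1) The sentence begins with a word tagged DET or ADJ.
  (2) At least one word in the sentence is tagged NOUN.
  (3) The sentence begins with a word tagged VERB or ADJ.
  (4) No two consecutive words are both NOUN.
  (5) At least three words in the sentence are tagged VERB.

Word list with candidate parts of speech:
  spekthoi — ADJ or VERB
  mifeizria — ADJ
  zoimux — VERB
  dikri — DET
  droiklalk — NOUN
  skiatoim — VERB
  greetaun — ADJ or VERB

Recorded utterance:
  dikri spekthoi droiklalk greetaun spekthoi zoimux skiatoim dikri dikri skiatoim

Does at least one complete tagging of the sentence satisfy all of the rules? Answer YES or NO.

NO

Candidates per position — 1:dikri {DET}; 2:spekthoi {ADJ,VERB}; 3:droiklalk {NOUN}; 4:greetaun {ADJ,VERB}; 5:spekthoi {ADJ,VERB}; 6:zoimux {VERB}; 7:skiatoim {VERB}; 8:dikri {DET}; 9:dikri {DET}; 10:skiatoim {VERB}.
Rule 3 cannot be satisfied by any choice of tags from the lexicon.
So there is no consistent tagging.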